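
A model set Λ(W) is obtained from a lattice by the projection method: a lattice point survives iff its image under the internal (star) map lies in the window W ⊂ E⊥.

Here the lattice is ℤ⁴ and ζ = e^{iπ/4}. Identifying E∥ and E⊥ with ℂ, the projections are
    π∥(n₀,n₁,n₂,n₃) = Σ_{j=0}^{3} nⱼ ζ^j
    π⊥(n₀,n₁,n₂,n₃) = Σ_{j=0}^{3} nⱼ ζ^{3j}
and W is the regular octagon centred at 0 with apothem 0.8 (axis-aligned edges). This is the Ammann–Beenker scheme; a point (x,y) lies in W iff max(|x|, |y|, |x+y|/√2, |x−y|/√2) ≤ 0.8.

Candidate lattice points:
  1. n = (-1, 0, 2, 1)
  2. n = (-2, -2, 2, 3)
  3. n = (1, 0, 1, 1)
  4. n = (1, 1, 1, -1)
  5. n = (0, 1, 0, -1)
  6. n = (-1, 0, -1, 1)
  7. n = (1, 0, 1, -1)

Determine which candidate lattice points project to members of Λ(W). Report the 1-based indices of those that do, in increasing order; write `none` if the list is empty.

none

Internal map: ζ^{3j} for j=0..3 gives (1,0), (−√2/2,√2/2), (0,−1), (√2/2,√2/2).
candidate 1: n = (-1, 0, 2, 1) → π⊥ ≈ (-0.29289, -1.29289); max(|x|,|y|,|x±y|/√2) = 1.29289 > 0.8 ⇒ ∉ W
candidate 2: n = (-2, -2, 2, 3) → π⊥ ≈ (+1.53553, -1.29289); max(|x|,|y|,|x±y|/√2) = 2.00000 > 0.8 ⇒ ∉ W
candidate 3: n = (1, 0, 1, 1) → π⊥ ≈ (+1.70711, -0.29289); max(|x|,|y|,|x±y|/√2) = 1.70711 > 0.8 ⇒ ∉ W
candidate 4: n = (1, 1, 1, -1) → π⊥ ≈ (-0.41421, -1.00000); max(|x|,|y|,|x±y|/√2) = 1.00000 > 0.8 ⇒ ∉ W
candidate 5: n = (0, 1, 0, -1) → π⊥ ≈ (-1.41421, +0.00000); max(|x|,|y|,|x±y|/√2) = 1.41421 > 0.8 ⇒ ∉ W
candidate 6: n = (-1, 0, -1, 1) → π⊥ ≈ (-0.29289, +1.70711); max(|x|,|y|,|x±y|/√2) = 1.70711 > 0.8 ⇒ ∉ W
candidate 7: n = (1, 0, 1, -1) → π⊥ ≈ (+0.29289, -1.70711); max(|x|,|y|,|x±y|/√2) = 1.70711 > 0.8 ⇒ ∉ W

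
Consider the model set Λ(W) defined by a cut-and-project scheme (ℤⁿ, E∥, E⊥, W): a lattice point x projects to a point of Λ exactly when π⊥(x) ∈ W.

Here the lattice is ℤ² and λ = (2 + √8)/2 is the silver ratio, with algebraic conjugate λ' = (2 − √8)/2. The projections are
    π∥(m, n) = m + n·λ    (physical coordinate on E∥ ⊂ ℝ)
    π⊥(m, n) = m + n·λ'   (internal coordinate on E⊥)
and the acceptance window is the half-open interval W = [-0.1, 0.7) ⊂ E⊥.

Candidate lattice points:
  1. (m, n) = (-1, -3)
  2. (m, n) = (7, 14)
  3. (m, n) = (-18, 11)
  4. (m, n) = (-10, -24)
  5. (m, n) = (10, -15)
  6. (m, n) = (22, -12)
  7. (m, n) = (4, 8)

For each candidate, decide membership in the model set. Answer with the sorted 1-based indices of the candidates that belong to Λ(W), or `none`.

Compute λ' = (2−√8)/2 = -0.4142, so π⊥(m,n) = m -0.4142·n.
candidate 1: (m,n)=(-1,-3) → π∥ = -1-3·λ ≈ -8.2426, π⊥ = -1-3·λ' ≈ 0.2426 ∈ [-0.1, 0.7) ⇒ IN Λ
candidate 2: (m,n)=(7,14) → π∥ = 7+14·λ ≈ 40.7990, π⊥ = 7+14·λ' ≈ 1.2010 ∉ [-0.1, 0.7) ⇒ out
candidate 3: (m,n)=(-18,11) → π∥ = -18+11·λ ≈ 8.5563, π⊥ = -18+11·λ' ≈ -22.5563 ∉ [-0.1, 0.7) ⇒ out
candidate 4: (m,n)=(-10,-24) → π∥ = -10-24·λ ≈ -67.9411, π⊥ = -10-24·λ' ≈ -0.0589 ∈ [-0.1, 0.7) ⇒ IN Λ
candidate 5: (m,n)=(10,-15) → π∥ = 10-15·λ ≈ -26.2132, π⊥ = 10-15·λ' ≈ 16.2132 ∉ [-0.1, 0.7) ⇒ out
candidate 6: (m,n)=(22,-12) → π∥ = 22-12·λ ≈ -6.9706, π⊥ = 22-12·λ' ≈ 26.9706 ∉ [-0.1, 0.7) ⇒ out
candidate 7: (m,n)=(4,8) → π∥ = 4+8·λ ≈ 23.3137, π⊥ = 4+8·λ' ≈ 0.6863 ∈ [-0.1, 0.7) ⇒ IN Λ

1, 4, 7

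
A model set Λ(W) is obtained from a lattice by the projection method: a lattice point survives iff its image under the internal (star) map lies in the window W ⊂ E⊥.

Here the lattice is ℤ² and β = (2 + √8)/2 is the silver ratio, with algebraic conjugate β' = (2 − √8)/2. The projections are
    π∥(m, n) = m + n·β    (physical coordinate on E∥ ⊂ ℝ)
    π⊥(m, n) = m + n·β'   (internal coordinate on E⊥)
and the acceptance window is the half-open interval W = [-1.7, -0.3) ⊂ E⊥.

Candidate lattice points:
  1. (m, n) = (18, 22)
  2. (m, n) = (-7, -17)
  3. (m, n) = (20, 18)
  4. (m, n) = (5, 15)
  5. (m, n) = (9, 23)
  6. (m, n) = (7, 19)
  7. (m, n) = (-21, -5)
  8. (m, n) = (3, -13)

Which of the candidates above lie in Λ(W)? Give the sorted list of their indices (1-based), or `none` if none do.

β' = (2−√8)/2 ≈ -0.41421.
#1 (18,22): internal coord 18 + (22)·β' = +8.88730; +8.88730 ∉ [-1.7, -0.3) → out
#2 (-7,-17): internal coord -7 + (-17)·β' = +0.04163; +0.04163 ∉ [-1.7, -0.3) → out
#3 (20,18): internal coord 20 + (18)·β' = +12.54416; +12.54416 ∉ [-1.7, -0.3) → out
#4 (5,15): internal coord 5 + (15)·β' = -1.21320; -1.21320 ∈ [-1.7, -0.3) → IN Λ
#5 (9,23): internal coord 9 + (23)·β' = -0.52691; -0.52691 ∈ [-1.7, -0.3) → IN Λ
#6 (7,19): internal coord 7 + (19)·β' = -0.87006; -0.87006 ∈ [-1.7, -0.3) → IN Λ
#7 (-21,-5): internal coord -21 + (-5)·β' = -18.92893; -18.92893 ∉ [-1.7, -0.3) → out
#8 (3,-13): internal coord 3 + (-13)·β' = +8.38478; +8.38478 ∉ [-1.7, -0.3) → out

4, 5, 6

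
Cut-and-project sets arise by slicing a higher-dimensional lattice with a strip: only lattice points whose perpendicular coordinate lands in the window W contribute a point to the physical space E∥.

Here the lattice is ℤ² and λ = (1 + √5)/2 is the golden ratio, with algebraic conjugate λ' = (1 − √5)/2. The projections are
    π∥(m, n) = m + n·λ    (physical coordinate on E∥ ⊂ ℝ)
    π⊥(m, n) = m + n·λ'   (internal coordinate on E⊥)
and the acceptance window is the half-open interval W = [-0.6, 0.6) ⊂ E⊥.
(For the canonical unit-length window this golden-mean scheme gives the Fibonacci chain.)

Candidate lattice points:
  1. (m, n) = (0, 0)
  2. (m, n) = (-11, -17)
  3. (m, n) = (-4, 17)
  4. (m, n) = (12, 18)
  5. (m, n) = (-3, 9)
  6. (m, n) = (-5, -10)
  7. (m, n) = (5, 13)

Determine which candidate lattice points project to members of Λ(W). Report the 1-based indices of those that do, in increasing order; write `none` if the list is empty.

1, 2

λ' = (1−√5)/2 ≈ -0.6180.
candidate 1: (m,n)=(0,0) → π∥ = 0+0·λ ≈ 0.0000, π⊥ = 0+0·λ' ≈ 0.0000 ∈ [-0.6, 0.6) ⇒ IN Λ
candidate 2: (m,n)=(-11,-17) → π∥ = -11-17·λ ≈ -38.5066, π⊥ = -11-17·λ' ≈ -0.4934 ∈ [-0.6, 0.6) ⇒ IN Λ
candidate 3: (m,n)=(-4,17) → π∥ = -4+17·λ ≈ 23.5066, π⊥ = -4+17·λ' ≈ -14.5066 ∉ [-0.6, 0.6) ⇒ out
candidate 4: (m,n)=(12,18) → π∥ = 12+18·λ ≈ 41.1246, π⊥ = 12+18·λ' ≈ 0.8754 ∉ [-0.6, 0.6) ⇒ out
candidate 5: (m,n)=(-3,9) → π∥ = -3+9·λ ≈ 11.5623, π⊥ = -3+9·λ' ≈ -8.5623 ∉ [-0.6, 0.6) ⇒ out
candidate 6: (m,n)=(-5,-10) → π∥ = -5-10·λ ≈ -21.1803, π⊥ = -5-10·λ' ≈ 1.1803 ∉ [-0.6, 0.6) ⇒ out
candidate 7: (m,n)=(5,13) → π∥ = 5+13·λ ≈ 26.0344, π⊥ = 5+13·λ' ≈ -3.0344 ∉ [-0.6, 0.6) ⇒ out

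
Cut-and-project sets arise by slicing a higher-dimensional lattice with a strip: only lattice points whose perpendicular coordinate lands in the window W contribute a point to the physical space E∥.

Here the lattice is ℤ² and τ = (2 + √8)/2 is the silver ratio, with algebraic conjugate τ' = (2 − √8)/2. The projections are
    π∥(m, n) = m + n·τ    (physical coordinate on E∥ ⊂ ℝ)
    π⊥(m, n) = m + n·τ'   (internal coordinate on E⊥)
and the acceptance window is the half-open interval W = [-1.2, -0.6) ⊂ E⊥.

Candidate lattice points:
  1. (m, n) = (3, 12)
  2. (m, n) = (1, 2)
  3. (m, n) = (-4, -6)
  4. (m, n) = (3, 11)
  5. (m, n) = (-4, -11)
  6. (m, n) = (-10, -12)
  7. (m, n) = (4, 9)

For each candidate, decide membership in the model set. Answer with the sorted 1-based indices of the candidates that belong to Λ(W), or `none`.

τ' = (2−√8)/2 ≈ -0.414214.
[1] lift (3,12): star map gives -1.970563; window check -1.2 ≤ -1.970563 < -0.6 is false → out
[2] lift (1,2): star map gives 0.171573; window check -1.2 ≤ 0.171573 < -0.6 is false → out
[3] lift (-4,-6): star map gives -1.514719; window check -1.2 ≤ -1.514719 < -0.6 is false → out
[4] lift (3,11): star map gives -1.556349; window check -1.2 ≤ -1.556349 < -0.6 is false → out
[5] lift (-4,-11): star map gives 0.556349; window check -1.2 ≤ 0.556349 < -0.6 is false → out
[6] lift (-10,-12): star map gives -5.029437; window check -1.2 ≤ -5.029437 < -0.6 is false → out
[7] lift (4,9): star map gives 0.272078; window check -1.2 ≤ 0.272078 < -0.6 is false → out

none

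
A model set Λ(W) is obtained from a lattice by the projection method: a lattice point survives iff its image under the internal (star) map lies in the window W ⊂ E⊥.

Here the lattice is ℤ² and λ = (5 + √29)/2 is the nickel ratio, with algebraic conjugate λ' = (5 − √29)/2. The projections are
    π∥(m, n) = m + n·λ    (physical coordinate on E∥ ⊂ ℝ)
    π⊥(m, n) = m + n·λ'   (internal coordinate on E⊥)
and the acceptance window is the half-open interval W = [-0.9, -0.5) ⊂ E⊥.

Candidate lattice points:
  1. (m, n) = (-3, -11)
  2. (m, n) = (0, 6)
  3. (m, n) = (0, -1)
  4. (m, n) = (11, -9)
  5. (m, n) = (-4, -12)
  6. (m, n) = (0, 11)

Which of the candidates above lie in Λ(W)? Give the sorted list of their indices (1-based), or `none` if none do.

Compute λ' = (5−√29)/2 = -0.1926, so π⊥(m,n) = m -0.1926·n.
[1] lift (-3,-11): star map gives -0.8816; window check -0.9 ≤ -0.8816 < -0.5 is true → IN Λ
[2] lift (0,6): star map gives -1.1555; window check -0.9 ≤ -1.1555 < -0.5 is false → out
[3] lift (0,-1): star map gives 0.1926; window check -0.9 ≤ 0.1926 < -0.5 is false → out
[4] lift (11,-9): star map gives 12.7332; window check -0.9 ≤ 12.7332 < -0.5 is false → out
[5] lift (-4,-12): star map gives -1.6890; window check -0.9 ≤ -1.6890 < -0.5 is false → out
[6] lift (0,11): star map gives -2.1184; window check -0.9 ≤ -2.1184 < -0.5 is false → out

1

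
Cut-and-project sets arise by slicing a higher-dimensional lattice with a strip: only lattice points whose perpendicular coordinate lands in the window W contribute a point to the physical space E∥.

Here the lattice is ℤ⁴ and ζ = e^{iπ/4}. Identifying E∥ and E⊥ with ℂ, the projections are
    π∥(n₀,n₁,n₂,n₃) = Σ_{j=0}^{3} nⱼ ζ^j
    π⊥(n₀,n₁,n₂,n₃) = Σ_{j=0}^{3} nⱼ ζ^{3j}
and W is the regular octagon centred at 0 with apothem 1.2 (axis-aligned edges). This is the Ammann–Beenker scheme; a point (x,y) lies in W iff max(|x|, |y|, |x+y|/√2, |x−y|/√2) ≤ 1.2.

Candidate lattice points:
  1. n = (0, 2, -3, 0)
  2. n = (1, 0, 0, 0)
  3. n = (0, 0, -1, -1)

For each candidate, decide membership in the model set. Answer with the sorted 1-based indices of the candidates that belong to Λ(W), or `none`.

π⊥(n) = n₀ + n₁ζ³ + n₂ζ⁶ + n₃ζ⁹ where ζ = e^{iπ/4}.
#1 (0, 2, -3, 0): internal (-1.4142, 4.4142); octagon support 4.4142 vs apothem 1.2 → ∉ W
#2 (1, 0, 0, 0): internal (1.0000, 0.0000); octagon support 1.0000 vs apothem 1.2 → ∈ W
#3 (0, 0, -1, -1): internal (-0.7071, 0.2929); octagon support 0.7071 vs apothem 1.2 → ∈ W

2, 3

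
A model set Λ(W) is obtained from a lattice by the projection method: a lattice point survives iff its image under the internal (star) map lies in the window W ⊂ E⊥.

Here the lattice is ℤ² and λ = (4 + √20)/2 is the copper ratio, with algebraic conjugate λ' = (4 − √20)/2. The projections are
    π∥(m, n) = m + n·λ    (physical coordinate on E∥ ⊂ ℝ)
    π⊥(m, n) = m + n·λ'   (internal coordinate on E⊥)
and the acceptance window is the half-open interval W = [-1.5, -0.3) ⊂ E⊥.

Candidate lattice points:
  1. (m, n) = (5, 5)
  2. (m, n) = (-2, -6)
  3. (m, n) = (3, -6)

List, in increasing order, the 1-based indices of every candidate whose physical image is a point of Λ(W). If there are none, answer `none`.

Numerically λ ≈ 4.236068 and λ' = −1/λ ≈ -0.236068.
#1 (5,5): internal coord 5 + (5)·λ' = +3.819660; +3.819660 ∉ [-1.5, -0.3) → out
#2 (-2,-6): internal coord -2 + (-6)·λ' = -0.583592; -0.583592 ∈ [-1.5, -0.3) → IN Λ
#3 (3,-6): internal coord 3 + (-6)·λ' = +4.416408; +4.416408 ∉ [-1.5, -0.3) → out

2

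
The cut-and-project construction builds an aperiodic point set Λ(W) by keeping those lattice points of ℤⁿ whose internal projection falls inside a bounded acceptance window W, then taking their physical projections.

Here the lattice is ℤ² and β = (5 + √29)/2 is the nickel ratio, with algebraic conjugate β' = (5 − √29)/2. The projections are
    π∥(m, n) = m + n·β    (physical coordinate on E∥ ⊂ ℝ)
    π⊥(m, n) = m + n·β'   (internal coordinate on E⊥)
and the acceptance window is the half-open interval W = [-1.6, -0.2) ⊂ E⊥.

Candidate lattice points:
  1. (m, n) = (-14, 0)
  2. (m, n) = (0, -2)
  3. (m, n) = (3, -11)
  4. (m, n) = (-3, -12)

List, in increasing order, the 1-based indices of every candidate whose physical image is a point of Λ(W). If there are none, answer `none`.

4

β' = (5−√29)/2 ≈ -0.19258.
candidate 1: (m,n)=(-14,0) → π∥ = -14+0·β ≈ -14.00000, π⊥ = -14+0·β' ≈ -14.00000 ∉ [-1.6, -0.2) ⇒ out
candidate 2: (m,n)=(0,-2) → π∥ = 0-2·β ≈ -10.38516, π⊥ = 0-2·β' ≈ 0.38516 ∉ [-1.6, -0.2) ⇒ out
candidate 3: (m,n)=(3,-11) → π∥ = 3-11·β ≈ -54.11841, π⊥ = 3-11·β' ≈ 5.11841 ∉ [-1.6, -0.2) ⇒ out
candidate 4: (m,n)=(-3,-12) → π∥ = -3-12·β ≈ -65.31099, π⊥ = -3-12·β' ≈ -0.68901 ∈ [-1.6, -0.2) ⇒ IN Λ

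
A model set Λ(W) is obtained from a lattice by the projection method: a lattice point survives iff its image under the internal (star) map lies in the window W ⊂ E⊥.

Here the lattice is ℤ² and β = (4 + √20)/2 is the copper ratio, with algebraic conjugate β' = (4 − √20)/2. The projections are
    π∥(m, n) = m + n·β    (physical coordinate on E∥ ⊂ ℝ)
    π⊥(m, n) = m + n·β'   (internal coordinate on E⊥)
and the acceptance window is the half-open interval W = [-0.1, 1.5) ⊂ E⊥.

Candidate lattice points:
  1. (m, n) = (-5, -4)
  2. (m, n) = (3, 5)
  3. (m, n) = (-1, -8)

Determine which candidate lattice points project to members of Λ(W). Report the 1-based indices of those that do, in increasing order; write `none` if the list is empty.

3

Numerically β ≈ 4.23607 and β' = −1/β ≈ -0.23607.
candidate 1: (m,n)=(-5,-4) → π∥ = -5-4·β ≈ -21.94427, π⊥ = -5-4·β' ≈ -4.05573 ∉ [-0.1, 1.5) ⇒ out
candidate 2: (m,n)=(3,5) → π∥ = 3+5·β ≈ 24.18034, π⊥ = 3+5·β' ≈ 1.81966 ∉ [-0.1, 1.5) ⇒ out
candidate 3: (m,n)=(-1,-8) → π∥ = -1-8·β ≈ -34.88854, π⊥ = -1-8·β' ≈ 0.88854 ∈ [-0.1, 1.5) ⇒ IN Λ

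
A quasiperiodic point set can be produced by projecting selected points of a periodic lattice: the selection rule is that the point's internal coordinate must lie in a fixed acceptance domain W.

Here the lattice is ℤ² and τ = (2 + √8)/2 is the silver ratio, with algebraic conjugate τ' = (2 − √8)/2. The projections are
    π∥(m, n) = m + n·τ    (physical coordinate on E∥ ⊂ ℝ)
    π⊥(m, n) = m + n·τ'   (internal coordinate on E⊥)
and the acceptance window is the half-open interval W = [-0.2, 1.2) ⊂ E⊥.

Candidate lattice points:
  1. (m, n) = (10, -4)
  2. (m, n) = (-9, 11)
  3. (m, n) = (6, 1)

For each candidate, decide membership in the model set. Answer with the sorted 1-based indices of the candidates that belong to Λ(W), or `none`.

Numerically τ ≈ 2.4142 and τ' = −1/τ ≈ -0.4142.
[1] lift (10,-4): star map gives 11.6569; window check -0.2 ≤ 11.6569 < 1.2 is false → out
[2] lift (-9,11): star map gives -13.5563; window check -0.2 ≤ -13.5563 < 1.2 is false → out
[3] lift (6,1): star map gives 5.5858; window check -0.2 ≤ 5.5858 < 1.2 is false → out

none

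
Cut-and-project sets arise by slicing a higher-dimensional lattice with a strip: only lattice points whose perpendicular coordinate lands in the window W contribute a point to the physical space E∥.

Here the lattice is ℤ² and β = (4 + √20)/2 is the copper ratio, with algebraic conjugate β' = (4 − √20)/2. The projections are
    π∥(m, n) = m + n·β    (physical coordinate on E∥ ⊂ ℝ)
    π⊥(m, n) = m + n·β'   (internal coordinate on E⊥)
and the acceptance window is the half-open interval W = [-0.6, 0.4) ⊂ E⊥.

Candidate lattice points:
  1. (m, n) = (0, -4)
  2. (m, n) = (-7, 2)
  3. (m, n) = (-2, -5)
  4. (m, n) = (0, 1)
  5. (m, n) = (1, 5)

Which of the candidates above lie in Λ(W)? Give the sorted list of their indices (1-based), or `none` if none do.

Numerically β ≈ 4.236068 and β' = −1/β ≈ -0.236068.
[1] lift (0,-4): star map gives 0.944272; window check -0.6 ≤ 0.944272 < 0.4 is false → out
[2] lift (-7,2): star map gives -7.472136; window check -0.6 ≤ -7.472136 < 0.4 is false → out
[3] lift (-2,-5): star map gives -0.819660; window check -0.6 ≤ -0.819660 < 0.4 is false → out
[4] lift (0,1): star map gives -0.236068; window check -0.6 ≤ -0.236068 < 0.4 is true → IN Λ
[5] lift (1,5): star map gives -0.180340; window check -0.6 ≤ -0.180340 < 0.4 is true → IN Λ

4, 5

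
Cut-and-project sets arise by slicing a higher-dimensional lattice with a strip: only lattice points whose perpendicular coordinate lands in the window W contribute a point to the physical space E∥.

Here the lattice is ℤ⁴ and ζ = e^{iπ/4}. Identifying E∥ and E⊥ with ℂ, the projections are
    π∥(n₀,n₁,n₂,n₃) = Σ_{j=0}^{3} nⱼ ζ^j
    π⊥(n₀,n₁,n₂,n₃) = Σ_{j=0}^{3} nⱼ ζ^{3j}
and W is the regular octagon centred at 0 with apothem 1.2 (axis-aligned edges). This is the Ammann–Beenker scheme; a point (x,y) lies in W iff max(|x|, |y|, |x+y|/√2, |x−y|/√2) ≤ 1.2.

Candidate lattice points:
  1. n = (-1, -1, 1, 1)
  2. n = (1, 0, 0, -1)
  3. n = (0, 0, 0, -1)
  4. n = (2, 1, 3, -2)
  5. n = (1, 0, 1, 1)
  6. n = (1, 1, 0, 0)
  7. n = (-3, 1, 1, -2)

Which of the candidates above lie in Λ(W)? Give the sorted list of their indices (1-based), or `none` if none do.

With ζ = e^{iπ/4} the internal vectors are ζ^0,ζ^3,ζ^6,ζ^9.
#1 (-1, -1, 1, 1): internal (0.4142, -1.0000); octagon support 1.0000 vs apothem 1.2 → ∈ W
#2 (1, 0, 0, -1): internal (0.2929, -0.7071); octagon support 0.7071 vs apothem 1.2 → ∈ W
#3 (0, 0, 0, -1): internal (-0.7071, -0.7071); octagon support 1.0000 vs apothem 1.2 → ∈ W
#4 (2, 1, 3, -2): internal (-0.1213, -3.7071); octagon support 3.7071 vs apothem 1.2 → ∉ W
#5 (1, 0, 1, 1): internal (1.7071, -0.2929); octagon support 1.7071 vs apothem 1.2 → ∉ W
#6 (1, 1, 0, 0): internal (0.2929, 0.7071); octagon support 0.7071 vs apothem 1.2 → ∈ W
#7 (-3, 1, 1, -2): internal (-5.1213, -1.7071); octagon support 5.1213 vs apothem 1.2 → ∉ W

1, 2, 3, 6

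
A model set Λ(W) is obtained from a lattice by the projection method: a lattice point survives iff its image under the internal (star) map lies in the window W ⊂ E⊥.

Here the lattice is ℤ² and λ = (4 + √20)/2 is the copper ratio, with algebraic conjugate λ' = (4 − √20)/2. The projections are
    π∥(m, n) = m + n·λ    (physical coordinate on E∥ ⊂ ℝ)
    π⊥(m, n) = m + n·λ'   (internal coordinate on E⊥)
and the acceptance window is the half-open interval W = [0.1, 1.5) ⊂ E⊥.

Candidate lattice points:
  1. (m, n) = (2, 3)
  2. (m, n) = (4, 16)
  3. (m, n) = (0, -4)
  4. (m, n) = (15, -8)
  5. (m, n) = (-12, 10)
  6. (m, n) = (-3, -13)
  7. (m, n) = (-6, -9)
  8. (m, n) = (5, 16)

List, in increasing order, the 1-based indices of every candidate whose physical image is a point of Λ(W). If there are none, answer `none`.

Compute λ' = (4−√20)/2 = -0.236068, so π⊥(m,n) = m -0.236068·n.
[1] lift (2,3): star map gives 1.291796; window check 0.1 ≤ 1.291796 < 1.5 is true → IN Λ
[2] lift (4,16): star map gives 0.222912; window check 0.1 ≤ 0.222912 < 1.5 is true → IN Λ
[3] lift (0,-4): star map gives 0.944272; window check 0.1 ≤ 0.944272 < 1.5 is true → IN Λ
[4] lift (15,-8): star map gives 16.888544; window check 0.1 ≤ 16.888544 < 1.5 is false → out
[5] lift (-12,10): star map gives -14.360680; window check 0.1 ≤ -14.360680 < 1.5 is false → out
[6] lift (-3,-13): star map gives 0.068884; window check 0.1 ≤ 0.068884 < 1.5 is false → out
[7] lift (-6,-9): star map gives -3.875388; window check 0.1 ≤ -3.875388 < 1.5 is false → out
[8] lift (5,16): star map gives 1.222912; window check 0.1 ≤ 1.222912 < 1.5 is true → IN Λ

1, 2, 3, 8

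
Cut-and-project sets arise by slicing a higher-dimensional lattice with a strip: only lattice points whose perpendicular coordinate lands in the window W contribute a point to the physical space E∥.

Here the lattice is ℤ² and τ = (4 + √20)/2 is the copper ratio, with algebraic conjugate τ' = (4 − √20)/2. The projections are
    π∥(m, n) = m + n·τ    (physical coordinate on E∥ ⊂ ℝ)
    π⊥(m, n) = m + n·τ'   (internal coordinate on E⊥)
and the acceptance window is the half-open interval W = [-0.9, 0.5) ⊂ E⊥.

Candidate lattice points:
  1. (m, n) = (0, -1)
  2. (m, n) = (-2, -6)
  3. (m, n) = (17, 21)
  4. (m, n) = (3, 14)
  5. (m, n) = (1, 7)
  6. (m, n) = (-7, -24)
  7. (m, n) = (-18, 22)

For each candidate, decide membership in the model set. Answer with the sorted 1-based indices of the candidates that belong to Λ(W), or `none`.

1, 2, 4, 5

Numerically τ ≈ 4.236068 and τ' = −1/τ ≈ -0.236068.
[1] lift (0,-1): star map gives 0.236068; window check -0.9 ≤ 0.236068 < 0.5 is true → IN Λ
[2] lift (-2,-6): star map gives -0.583592; window check -0.9 ≤ -0.583592 < 0.5 is true → IN Λ
[3] lift (17,21): star map gives 12.042572; window check -0.9 ≤ 12.042572 < 0.5 is false → out
[4] lift (3,14): star map gives -0.304952; window check -0.9 ≤ -0.304952 < 0.5 is true → IN Λ
[5] lift (1,7): star map gives -0.652476; window check -0.9 ≤ -0.652476 < 0.5 is true → IN Λ
[6] lift (-7,-24): star map gives -1.334369; window check -0.9 ≤ -1.334369 < 0.5 is false → out
[7] lift (-18,22): star map gives -23.193496; window check -0.9 ≤ -23.193496 < 0.5 is false → out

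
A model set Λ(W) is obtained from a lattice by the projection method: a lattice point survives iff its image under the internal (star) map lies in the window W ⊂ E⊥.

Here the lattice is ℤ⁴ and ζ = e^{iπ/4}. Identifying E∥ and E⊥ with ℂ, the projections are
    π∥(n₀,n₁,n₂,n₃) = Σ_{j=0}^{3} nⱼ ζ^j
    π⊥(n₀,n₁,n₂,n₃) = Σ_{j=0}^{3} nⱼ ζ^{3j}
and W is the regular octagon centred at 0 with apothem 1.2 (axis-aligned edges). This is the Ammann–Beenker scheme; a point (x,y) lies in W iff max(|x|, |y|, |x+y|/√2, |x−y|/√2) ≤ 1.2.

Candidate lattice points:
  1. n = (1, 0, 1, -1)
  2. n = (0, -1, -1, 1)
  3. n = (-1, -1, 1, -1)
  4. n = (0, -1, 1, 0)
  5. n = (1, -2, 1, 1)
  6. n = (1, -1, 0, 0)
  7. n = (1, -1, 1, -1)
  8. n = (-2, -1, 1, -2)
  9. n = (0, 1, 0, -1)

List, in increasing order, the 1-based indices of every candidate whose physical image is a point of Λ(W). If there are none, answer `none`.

Internal map: ζ^{3j} for j=0..3 gives (1,0), (−√2/2,√2/2), (0,−1), (√2/2,√2/2).
#1 (1, 0, 1, -1): internal (0.29289, -1.70711); octagon support 1.70711 vs apothem 1.2 → ∉ W
#2 (0, -1, -1, 1): internal (1.41421, 1.00000); octagon support 1.70711 vs apothem 1.2 → ∉ W
#3 (-1, -1, 1, -1): internal (-1.00000, -2.41421); octagon support 2.41421 vs apothem 1.2 → ∉ W
#4 (0, -1, 1, 0): internal (0.70711, -1.70711); octagon support 1.70711 vs apothem 1.2 → ∉ W
#5 (1, -2, 1, 1): internal (3.12132, -1.70711); octagon support 3.41421 vs apothem 1.2 → ∉ W
#6 (1, -1, 0, 0): internal (1.70711, -0.70711); octagon support 1.70711 vs apothem 1.2 → ∉ W
#7 (1, -1, 1, -1): internal (1.00000, -2.41421); octagon support 2.41421 vs apothem 1.2 → ∉ W
#8 (-2, -1, 1, -2): internal (-2.70711, -3.12132); octagon support 4.12132 vs apothem 1.2 → ∉ W
#9 (0, 1, 0, -1): internal (-1.41421, 0.00000); octagon support 1.41421 vs apothem 1.2 → ∉ W

none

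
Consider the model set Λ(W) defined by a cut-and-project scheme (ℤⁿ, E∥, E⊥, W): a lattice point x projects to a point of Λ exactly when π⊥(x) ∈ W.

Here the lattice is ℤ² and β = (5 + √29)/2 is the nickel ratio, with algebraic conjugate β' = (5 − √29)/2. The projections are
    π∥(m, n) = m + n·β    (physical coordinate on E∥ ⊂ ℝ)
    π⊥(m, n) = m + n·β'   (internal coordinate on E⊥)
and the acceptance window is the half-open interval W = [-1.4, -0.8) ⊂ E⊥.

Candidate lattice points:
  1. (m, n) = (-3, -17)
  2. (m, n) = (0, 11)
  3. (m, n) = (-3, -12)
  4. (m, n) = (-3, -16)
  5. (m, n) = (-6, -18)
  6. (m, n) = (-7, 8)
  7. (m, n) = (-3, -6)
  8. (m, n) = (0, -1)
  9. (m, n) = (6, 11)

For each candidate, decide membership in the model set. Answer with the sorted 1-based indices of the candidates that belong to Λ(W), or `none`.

β' = (5−√29)/2 ≈ -0.1926.
#1 (-3,-17): internal coord -3 + (-17)·β' = +0.2739; +0.2739 ∉ [-1.4, -0.8) → out
#2 (0,11): internal coord 0 + (11)·β' = -2.1184; -2.1184 ∉ [-1.4, -0.8) → out
#3 (-3,-12): internal coord -3 + (-12)·β' = -0.6890; -0.6890 ∉ [-1.4, -0.8) → out
#4 (-3,-16): internal coord -3 + (-16)·β' = +0.0813; +0.0813 ∉ [-1.4, -0.8) → out
#5 (-6,-18): internal coord -6 + (-18)·β' = -2.5335; -2.5335 ∉ [-1.4, -0.8) → out
#6 (-7,8): internal coord -7 + (8)·β' = -8.5407; -8.5407 ∉ [-1.4, -0.8) → out
#7 (-3,-6): internal coord -3 + (-6)·β' = -1.8445; -1.8445 ∉ [-1.4, -0.8) → out
#8 (0,-1): internal coord 0 + (-1)·β' = +0.1926; +0.1926 ∉ [-1.4, -0.8) → out
#9 (6,11): internal coord 6 + (11)·β' = +3.8816; +3.8816 ∉ [-1.4, -0.8) → out

none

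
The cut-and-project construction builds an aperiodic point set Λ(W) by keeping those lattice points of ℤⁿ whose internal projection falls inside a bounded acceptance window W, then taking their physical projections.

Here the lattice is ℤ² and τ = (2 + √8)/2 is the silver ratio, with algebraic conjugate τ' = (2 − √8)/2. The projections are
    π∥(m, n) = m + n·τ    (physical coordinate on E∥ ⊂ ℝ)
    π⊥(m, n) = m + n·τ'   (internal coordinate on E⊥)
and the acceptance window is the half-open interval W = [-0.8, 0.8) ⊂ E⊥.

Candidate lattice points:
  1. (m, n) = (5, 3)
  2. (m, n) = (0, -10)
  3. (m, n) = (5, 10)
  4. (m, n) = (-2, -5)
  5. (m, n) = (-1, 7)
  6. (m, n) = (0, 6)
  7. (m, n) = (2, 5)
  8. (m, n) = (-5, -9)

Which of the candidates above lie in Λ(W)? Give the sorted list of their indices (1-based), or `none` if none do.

4, 7

Compute τ' = (2−√8)/2 = -0.41421, so π⊥(m,n) = m -0.41421·n.
candidate 1: (m,n)=(5,3) → π∥ = 5+3·τ ≈ 12.24264, π⊥ = 5+3·τ' ≈ 3.75736 ∉ [-0.8, 0.8) ⇒ out
candidate 2: (m,n)=(0,-10) → π∥ = 0-10·τ ≈ -24.14214, π⊥ = 0-10·τ' ≈ 4.14214 ∉ [-0.8, 0.8) ⇒ out
candidate 3: (m,n)=(5,10) → π∥ = 5+10·τ ≈ 29.14214, π⊥ = 5+10·τ' ≈ 0.85786 ∉ [-0.8, 0.8) ⇒ out
candidate 4: (m,n)=(-2,-5) → π∥ = -2-5·τ ≈ -14.07107, π⊥ = -2-5·τ' ≈ 0.07107 ∈ [-0.8, 0.8) ⇒ IN Λ
candidate 5: (m,n)=(-1,7) → π∥ = -1+7·τ ≈ 15.89949, π⊥ = -1+7·τ' ≈ -3.89949 ∉ [-0.8, 0.8) ⇒ out
candidate 6: (m,n)=(0,6) → π∥ = 0+6·τ ≈ 14.48528, π⊥ = 0+6·τ' ≈ -2.48528 ∉ [-0.8, 0.8) ⇒ out
candidate 7: (m,n)=(2,5) → π∥ = 2+5·τ ≈ 14.07107, π⊥ = 2+5·τ' ≈ -0.07107 ∈ [-0.8, 0.8) ⇒ IN Λ
candidate 8: (m,n)=(-5,-9) → π∥ = -5-9·τ ≈ -26.72792, π⊥ = -5-9·τ' ≈ -1.27208 ∉ [-0.8, 0.8) ⇒ out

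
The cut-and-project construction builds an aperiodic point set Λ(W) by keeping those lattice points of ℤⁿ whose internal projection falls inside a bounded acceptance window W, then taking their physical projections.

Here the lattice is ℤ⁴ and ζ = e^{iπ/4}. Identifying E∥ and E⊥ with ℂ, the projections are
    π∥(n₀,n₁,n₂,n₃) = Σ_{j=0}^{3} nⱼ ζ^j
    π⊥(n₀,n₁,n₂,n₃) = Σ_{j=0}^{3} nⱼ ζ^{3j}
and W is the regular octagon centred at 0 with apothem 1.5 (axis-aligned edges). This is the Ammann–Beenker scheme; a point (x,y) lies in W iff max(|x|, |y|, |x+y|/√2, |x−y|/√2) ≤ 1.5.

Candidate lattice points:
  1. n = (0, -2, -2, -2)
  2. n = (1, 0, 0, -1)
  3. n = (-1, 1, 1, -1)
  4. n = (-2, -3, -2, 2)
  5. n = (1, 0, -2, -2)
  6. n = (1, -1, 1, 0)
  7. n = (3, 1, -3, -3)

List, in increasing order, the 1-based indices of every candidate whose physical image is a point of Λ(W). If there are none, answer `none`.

With ζ = e^{iπ/4} the internal vectors are ζ^0,ζ^3,ζ^6,ζ^9.
candidate 1: n = (0, -2, -2, -2) → π⊥ ≈ (+0.000000, -0.828427); max(|x|,|y|,|x±y|/√2) = 0.828427 ≤ 1.5 ⇒ ∈ W
candidate 2: n = (1, 0, 0, -1) → π⊥ ≈ (+0.292893, -0.707107); max(|x|,|y|,|x±y|/√2) = 0.707107 ≤ 1.5 ⇒ ∈ W
candidate 3: n = (-1, 1, 1, -1) → π⊥ ≈ (-2.414214, -1.000000); max(|x|,|y|,|x±y|/√2) = 2.414214 > 1.5 ⇒ ∉ W
candidate 4: n = (-2, -3, -2, 2) → π⊥ ≈ (+1.535534, +1.292893); max(|x|,|y|,|x±y|/√2) = 2.000000 > 1.5 ⇒ ∉ W
candidate 5: n = (1, 0, -2, -2) → π⊥ ≈ (-0.414214, +0.585786); max(|x|,|y|,|x±y|/√2) = 0.707107 ≤ 1.5 ⇒ ∈ W
candidate 6: n = (1, -1, 1, 0) → π⊥ ≈ (+1.707107, -1.707107); max(|x|,|y|,|x±y|/√2) = 2.414214 > 1.5 ⇒ ∉ W
candidate 7: n = (3, 1, -3, -3) → π⊥ ≈ (+0.171573, +1.585786); max(|x|,|y|,|x±y|/√2) = 1.585786 > 1.5 ⇒ ∉ W

1, 2, 5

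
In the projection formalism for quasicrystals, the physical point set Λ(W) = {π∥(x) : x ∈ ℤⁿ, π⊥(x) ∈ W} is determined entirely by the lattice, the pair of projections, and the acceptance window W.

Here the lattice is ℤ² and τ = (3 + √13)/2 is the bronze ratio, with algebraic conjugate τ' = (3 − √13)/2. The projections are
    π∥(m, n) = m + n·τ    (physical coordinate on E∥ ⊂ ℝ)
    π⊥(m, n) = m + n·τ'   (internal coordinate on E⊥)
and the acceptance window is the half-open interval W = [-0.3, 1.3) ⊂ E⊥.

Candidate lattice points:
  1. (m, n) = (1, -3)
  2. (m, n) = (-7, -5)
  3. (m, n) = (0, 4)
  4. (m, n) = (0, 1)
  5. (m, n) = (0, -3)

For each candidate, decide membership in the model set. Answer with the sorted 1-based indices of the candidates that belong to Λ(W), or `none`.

Numerically τ ≈ 3.3028 and τ' = −1/τ ≈ -0.3028.
#1 (1,-3): internal coord 1 + (-3)·τ' = +1.9083; +1.9083 ∉ [-0.3, 1.3) → out
#2 (-7,-5): internal coord -7 + (-5)·τ' = -5.4861; -5.4861 ∉ [-0.3, 1.3) → out
#3 (0,4): internal coord 0 + (4)·τ' = -1.2111; -1.2111 ∉ [-0.3, 1.3) → out
#4 (0,1): internal coord 0 + (1)·τ' = -0.3028; -0.3028 ∉ [-0.3, 1.3) → out
#5 (0,-3): internal coord 0 + (-3)·τ' = +0.9083; +0.9083 ∈ [-0.3, 1.3) → IN Λ

5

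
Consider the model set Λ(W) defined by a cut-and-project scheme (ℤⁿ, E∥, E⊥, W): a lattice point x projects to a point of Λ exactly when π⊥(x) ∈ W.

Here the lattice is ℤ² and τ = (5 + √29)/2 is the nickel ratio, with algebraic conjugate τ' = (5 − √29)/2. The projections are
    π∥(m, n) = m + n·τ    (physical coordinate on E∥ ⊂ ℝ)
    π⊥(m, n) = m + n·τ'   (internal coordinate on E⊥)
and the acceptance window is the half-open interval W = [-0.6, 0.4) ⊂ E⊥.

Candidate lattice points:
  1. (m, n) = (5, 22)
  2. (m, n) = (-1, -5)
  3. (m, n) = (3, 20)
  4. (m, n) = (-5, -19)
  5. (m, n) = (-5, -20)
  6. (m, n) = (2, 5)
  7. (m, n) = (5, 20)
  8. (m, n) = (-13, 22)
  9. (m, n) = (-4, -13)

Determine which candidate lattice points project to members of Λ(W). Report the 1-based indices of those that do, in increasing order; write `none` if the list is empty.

τ' = (5−√29)/2 ≈ -0.1926.
candidate 1: (m,n)=(5,22) → π∥ = 5+22·τ ≈ 119.2368, π⊥ = 5+22·τ' ≈ 0.7632 ∉ [-0.6, 0.4) ⇒ out
candidate 2: (m,n)=(-1,-5) → π∥ = -1-5·τ ≈ -26.9629, π⊥ = -1-5·τ' ≈ -0.0371 ∈ [-0.6, 0.4) ⇒ IN Λ
candidate 3: (m,n)=(3,20) → π∥ = 3+20·τ ≈ 106.8516, π⊥ = 3+20·τ' ≈ -0.8516 ∉ [-0.6, 0.4) ⇒ out
candidate 4: (m,n)=(-5,-19) → π∥ = -5-19·τ ≈ -103.6591, π⊥ = -5-19·τ' ≈ -1.3409 ∉ [-0.6, 0.4) ⇒ out
candidate 5: (m,n)=(-5,-20) → π∥ = -5-20·τ ≈ -108.8516, π⊥ = -5-20·τ' ≈ -1.1484 ∉ [-0.6, 0.4) ⇒ out
candidate 6: (m,n)=(2,5) → π∥ = 2+5·τ ≈ 27.9629, π⊥ = 2+5·τ' ≈ 1.0371 ∉ [-0.6, 0.4) ⇒ out
candidate 7: (m,n)=(5,20) → π∥ = 5+20·τ ≈ 108.8516, π⊥ = 5+20·τ' ≈ 1.1484 ∉ [-0.6, 0.4) ⇒ out
candidate 8: (m,n)=(-13,22) → π∥ = -13+22·τ ≈ 101.2368, π⊥ = -13+22·τ' ≈ -17.2368 ∉ [-0.6, 0.4) ⇒ out
candidate 9: (m,n)=(-4,-13) → π∥ = -4-13·τ ≈ -71.5036, π⊥ = -4-13·τ' ≈ -1.4964 ∉ [-0.6, 0.4) ⇒ out

2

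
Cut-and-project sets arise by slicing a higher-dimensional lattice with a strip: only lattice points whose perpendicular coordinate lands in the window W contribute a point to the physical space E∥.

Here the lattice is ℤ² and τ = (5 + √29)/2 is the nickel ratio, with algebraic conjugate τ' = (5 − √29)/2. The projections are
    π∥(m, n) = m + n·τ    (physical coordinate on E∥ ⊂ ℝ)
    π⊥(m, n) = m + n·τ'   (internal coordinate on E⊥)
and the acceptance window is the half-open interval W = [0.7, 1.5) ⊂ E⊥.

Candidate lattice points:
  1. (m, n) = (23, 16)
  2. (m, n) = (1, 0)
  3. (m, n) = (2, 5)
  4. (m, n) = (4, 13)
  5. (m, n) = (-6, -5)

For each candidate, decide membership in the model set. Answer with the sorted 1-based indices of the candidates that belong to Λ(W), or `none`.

Compute τ' = (5−√29)/2 = -0.1926, so π⊥(m,n) = m -0.1926·n.
candidate 1: (m,n)=(23,16) → π∥ = 23+16·τ ≈ 106.0813, π⊥ = 23+16·τ' ≈ 19.9187 ∉ [0.7, 1.5) ⇒ out
candidate 2: (m,n)=(1,0) → π∥ = 1+0·τ ≈ 1.0000, π⊥ = 1+0·τ' ≈ 1.0000 ∈ [0.7, 1.5) ⇒ IN Λ
candidate 3: (m,n)=(2,5) → π∥ = 2+5·τ ≈ 27.9629, π⊥ = 2+5·τ' ≈ 1.0371 ∈ [0.7, 1.5) ⇒ IN Λ
candidate 4: (m,n)=(4,13) → π∥ = 4+13·τ ≈ 71.5036, π⊥ = 4+13·τ' ≈ 1.4964 ∈ [0.7, 1.5) ⇒ IN Λ
candidate 5: (m,n)=(-6,-5) → π∥ = -6-5·τ ≈ -31.9629, π⊥ = -6-5·τ' ≈ -5.0371 ∉ [0.7, 1.5) ⇒ out

2, 3, 4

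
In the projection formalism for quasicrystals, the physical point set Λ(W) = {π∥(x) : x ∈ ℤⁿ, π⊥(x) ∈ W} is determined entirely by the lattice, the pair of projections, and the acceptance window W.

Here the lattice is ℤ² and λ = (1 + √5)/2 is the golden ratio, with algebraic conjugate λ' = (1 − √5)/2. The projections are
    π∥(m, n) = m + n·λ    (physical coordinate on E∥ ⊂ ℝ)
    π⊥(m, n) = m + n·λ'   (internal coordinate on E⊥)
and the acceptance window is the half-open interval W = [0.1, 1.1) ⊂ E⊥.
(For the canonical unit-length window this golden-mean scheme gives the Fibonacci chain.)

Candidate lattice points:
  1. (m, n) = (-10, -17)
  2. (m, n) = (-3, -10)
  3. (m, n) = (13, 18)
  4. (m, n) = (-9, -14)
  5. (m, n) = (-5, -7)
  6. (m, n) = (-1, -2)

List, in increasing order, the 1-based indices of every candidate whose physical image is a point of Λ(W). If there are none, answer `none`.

1, 6

Numerically λ ≈ 1.61803 and λ' = −1/λ ≈ -0.61803.
[1] lift (-10,-17): star map gives 0.50658; window check 0.1 ≤ 0.50658 < 1.1 is true → IN Λ
[2] lift (-3,-10): star map gives 3.18034; window check 0.1 ≤ 3.18034 < 1.1 is false → out
[3] lift (13,18): star map gives 1.87539; window check 0.1 ≤ 1.87539 < 1.1 is false → out
[4] lift (-9,-14): star map gives -0.34752; window check 0.1 ≤ -0.34752 < 1.1 is false → out
[5] lift (-5,-7): star map gives -0.67376; window check 0.1 ≤ -0.67376 < 1.1 is false → out
[6] lift (-1,-2): star map gives 0.23607; window check 0.1 ≤ 0.23607 < 1.1 is true → IN Λ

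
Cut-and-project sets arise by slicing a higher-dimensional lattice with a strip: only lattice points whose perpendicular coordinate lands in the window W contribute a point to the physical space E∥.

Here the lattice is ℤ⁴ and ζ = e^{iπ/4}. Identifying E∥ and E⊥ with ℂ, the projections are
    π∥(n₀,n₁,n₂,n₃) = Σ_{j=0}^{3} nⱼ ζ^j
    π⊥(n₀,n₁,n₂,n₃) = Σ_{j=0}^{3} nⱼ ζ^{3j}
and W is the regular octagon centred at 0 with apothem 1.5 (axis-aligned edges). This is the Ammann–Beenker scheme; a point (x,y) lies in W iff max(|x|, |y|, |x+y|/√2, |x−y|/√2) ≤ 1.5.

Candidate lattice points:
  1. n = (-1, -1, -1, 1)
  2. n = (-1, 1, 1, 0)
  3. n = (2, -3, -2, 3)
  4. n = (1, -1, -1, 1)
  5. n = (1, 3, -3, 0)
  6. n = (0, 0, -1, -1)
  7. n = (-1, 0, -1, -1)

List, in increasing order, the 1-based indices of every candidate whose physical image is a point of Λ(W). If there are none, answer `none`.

1, 6

With ζ = e^{iπ/4} the internal vectors are ζ^0,ζ^3,ζ^6,ζ^9.
#1 (-1, -1, -1, 1): internal (0.4142, 1.0000); octagon support 1.0000 vs apothem 1.5 → ∈ W
#2 (-1, 1, 1, 0): internal (-1.7071, -0.2929); octagon support 1.7071 vs apothem 1.5 → ∉ W
#3 (2, -3, -2, 3): internal (6.2426, 2.0000); octagon support 6.2426 vs apothem 1.5 → ∉ W
#4 (1, -1, -1, 1): internal (2.4142, 1.0000); octagon support 2.4142 vs apothem 1.5 → ∉ W
#5 (1, 3, -3, 0): internal (-1.1213, 5.1213); octagon support 5.1213 vs apothem 1.5 → ∉ W
#6 (0, 0, -1, -1): internal (-0.7071, 0.2929); octagon support 0.7071 vs apothem 1.5 → ∈ W
#7 (-1, 0, -1, -1): internal (-1.7071, 0.2929); octagon support 1.7071 vs apothem 1.5 → ∉ W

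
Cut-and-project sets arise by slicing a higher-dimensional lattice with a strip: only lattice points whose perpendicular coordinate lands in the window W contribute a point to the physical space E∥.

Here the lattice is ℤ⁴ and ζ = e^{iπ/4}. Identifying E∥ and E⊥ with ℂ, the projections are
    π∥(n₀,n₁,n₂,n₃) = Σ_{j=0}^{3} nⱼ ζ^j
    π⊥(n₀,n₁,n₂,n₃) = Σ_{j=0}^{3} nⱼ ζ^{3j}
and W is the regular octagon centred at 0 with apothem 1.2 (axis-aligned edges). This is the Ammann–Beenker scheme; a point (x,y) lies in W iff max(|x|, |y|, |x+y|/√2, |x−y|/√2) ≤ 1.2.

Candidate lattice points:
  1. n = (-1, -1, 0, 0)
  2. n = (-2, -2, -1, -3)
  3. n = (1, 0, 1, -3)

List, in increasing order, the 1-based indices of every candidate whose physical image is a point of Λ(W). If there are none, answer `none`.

With ζ = e^{iπ/4} the internal vectors are ζ^0,ζ^3,ζ^6,ζ^9.
#1 (-1, -1, 0, 0): internal (-0.29289, -0.70711); octagon support 0.70711 vs apothem 1.2 → ∈ W
#2 (-2, -2, -1, -3): internal (-2.70711, -2.53553); octagon support 3.70711 vs apothem 1.2 → ∉ W
#3 (1, 0, 1, -3): internal (-1.12132, -3.12132); octagon support 3.12132 vs apothem 1.2 → ∉ W

1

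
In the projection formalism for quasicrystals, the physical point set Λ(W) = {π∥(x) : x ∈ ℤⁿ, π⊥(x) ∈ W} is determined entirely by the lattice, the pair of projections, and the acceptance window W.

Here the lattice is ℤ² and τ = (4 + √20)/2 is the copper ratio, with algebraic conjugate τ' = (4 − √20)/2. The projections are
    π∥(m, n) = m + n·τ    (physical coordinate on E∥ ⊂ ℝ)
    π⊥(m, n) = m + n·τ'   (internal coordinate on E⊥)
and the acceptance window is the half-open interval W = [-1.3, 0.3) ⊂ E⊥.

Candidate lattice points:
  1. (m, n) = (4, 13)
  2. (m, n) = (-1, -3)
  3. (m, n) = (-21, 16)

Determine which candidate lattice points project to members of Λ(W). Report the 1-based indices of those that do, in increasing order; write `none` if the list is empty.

2

Numerically τ ≈ 4.23607 and τ' = −1/τ ≈ -0.23607.
[1] lift (4,13): star map gives 0.93112; window check -1.3 ≤ 0.93112 < 0.3 is false → out
[2] lift (-1,-3): star map gives -0.29180; window check -1.3 ≤ -0.29180 < 0.3 is true → IN Λ
[3] lift (-21,16): star map gives -24.77709; window check -1.3 ≤ -24.77709 < 0.3 is false → out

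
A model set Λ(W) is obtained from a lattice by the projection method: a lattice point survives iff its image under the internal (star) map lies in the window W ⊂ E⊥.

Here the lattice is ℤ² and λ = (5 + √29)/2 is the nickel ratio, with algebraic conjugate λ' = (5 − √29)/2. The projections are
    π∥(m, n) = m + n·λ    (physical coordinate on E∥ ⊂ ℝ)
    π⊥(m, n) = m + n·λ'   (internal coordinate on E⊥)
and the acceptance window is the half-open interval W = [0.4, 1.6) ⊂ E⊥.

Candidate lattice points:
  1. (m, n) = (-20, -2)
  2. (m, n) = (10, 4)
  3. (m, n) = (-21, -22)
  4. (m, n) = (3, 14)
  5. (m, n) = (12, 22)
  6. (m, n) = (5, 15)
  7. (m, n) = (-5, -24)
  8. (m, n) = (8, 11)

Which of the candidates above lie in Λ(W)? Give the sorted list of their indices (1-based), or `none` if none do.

λ' = (5−√29)/2 ≈ -0.1926.
candidate 1: (m,n)=(-20,-2) → π∥ = -20-2·λ ≈ -30.3852, π⊥ = -20-2·λ' ≈ -19.6148 ∉ [0.4, 1.6) ⇒ out
candidate 2: (m,n)=(10,4) → π∥ = 10+4·λ ≈ 30.7703, π⊥ = 10+4·λ' ≈ 9.2297 ∉ [0.4, 1.6) ⇒ out
candidate 3: (m,n)=(-21,-22) → π∥ = -21-22·λ ≈ -135.2368, π⊥ = -21-22·λ' ≈ -16.7632 ∉ [0.4, 1.6) ⇒ out
candidate 4: (m,n)=(3,14) → π∥ = 3+14·λ ≈ 75.6962, π⊥ = 3+14·λ' ≈ 0.3038 ∉ [0.4, 1.6) ⇒ out
candidate 5: (m,n)=(12,22) → π∥ = 12+22·λ ≈ 126.2368, π⊥ = 12+22·λ' ≈ 7.7632 ∉ [0.4, 1.6) ⇒ out
candidate 6: (m,n)=(5,15) → π∥ = 5+15·λ ≈ 82.8887, π⊥ = 5+15·λ' ≈ 2.1113 ∉ [0.4, 1.6) ⇒ out
candidate 7: (m,n)=(-5,-24) → π∥ = -5-24·λ ≈ -129.6220, π⊥ = -5-24·λ' ≈ -0.3780 ∉ [0.4, 1.6) ⇒ out
candidate 8: (m,n)=(8,11) → π∥ = 8+11·λ ≈ 65.1184, π⊥ = 8+11·λ' ≈ 5.8816 ∉ [0.4, 1.6) ⇒ out

none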